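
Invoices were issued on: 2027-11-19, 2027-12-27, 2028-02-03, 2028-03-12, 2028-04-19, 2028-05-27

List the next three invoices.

2028-07-04, 2028-08-11, 2028-09-18

Gaps between consecutive events: 38, 38, 38, 38, 38 days — a constant 38-day interval.
2028-05-27 + 38 days = 2028-07-04.
2028-07-04 + 38 days = 2028-08-11.
2028-08-11 + 38 days = 2028-09-18.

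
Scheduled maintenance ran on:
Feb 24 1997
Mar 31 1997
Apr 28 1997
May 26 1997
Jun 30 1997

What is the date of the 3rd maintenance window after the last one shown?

Sep 29 1997

These are Mondays with 35, 28, 28, 35-day gaps.
Each is the final Monday of its month — Mar 31 1997 is past the 28th, so '4th Monday' doesn't fit.
Last Monday of July 1997: Jul 28 1997.
Last Monday of August 1997: Aug 25 1997.
Last Monday of September 1997: Sep 29 1997.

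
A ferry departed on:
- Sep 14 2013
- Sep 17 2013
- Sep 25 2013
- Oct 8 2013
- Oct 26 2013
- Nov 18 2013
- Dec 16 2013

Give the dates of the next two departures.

Jan 18 2014, Feb 25 2014

The spacing grows by 5 each time: 3, 8, 13, 18, 23, 28 days.
Next gap: 33 days. Dec 16 2013 + 33 days = Jan 18 2014.
Next gap: 38 days. Jan 18 2014 + 38 days = Feb 25 2014.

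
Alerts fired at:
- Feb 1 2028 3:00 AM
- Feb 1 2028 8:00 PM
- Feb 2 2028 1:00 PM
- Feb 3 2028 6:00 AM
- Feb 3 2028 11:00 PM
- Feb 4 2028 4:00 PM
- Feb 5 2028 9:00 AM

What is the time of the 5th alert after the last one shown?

Feb 8 2028 10:00 PM

Spacing: 17, 17, 17, 17, 17, 17 h — constant 17 h.
Feb 5 2028 9:00 AM + 17 h = Feb 6 2028 2:00 AM.
Feb 6 2028 2:00 AM + 17 h = Feb 6 2028 7:00 PM.
Feb 6 2028 7:00 PM + 17 h = Feb 7 2028 12:00 PM.
Feb 7 2028 12:00 PM + 17 h = Feb 8 2028 5:00 AM.
Feb 8 2028 5:00 AM + 17 h = Feb 8 2028 10:00 PM.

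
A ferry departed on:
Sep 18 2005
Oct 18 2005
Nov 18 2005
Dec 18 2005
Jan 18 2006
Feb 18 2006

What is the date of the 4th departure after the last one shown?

Gaps: 30, 31, 30, 31, 31 days — not constant. Every event is on the 18th of the month.
Pattern: the 18th of each month.
Next: March 2006 → Mar 18 2006.
April 2006: Apr 18 2006.
May 2006: May 18 2006.
Next: June 2006 → Jun 18 2006.

Jun 18 2006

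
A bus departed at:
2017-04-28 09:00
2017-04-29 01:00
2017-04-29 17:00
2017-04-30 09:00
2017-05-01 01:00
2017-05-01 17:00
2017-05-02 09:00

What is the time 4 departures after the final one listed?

Gaps: 16, 16, 16, 16, 16, 16 hours — each event is 16 hours after the previous one.
2017-05-02 09:00 + 16 h = 2017-05-03 01:00.
2017-05-03 01:00 + 16 h = 2017-05-03 17:00.
2017-05-03 17:00 + 16 h = 2017-05-04 09:00.
2017-05-04 09:00 + 16 h = 2017-05-05 01:00.

2017-05-05 01:00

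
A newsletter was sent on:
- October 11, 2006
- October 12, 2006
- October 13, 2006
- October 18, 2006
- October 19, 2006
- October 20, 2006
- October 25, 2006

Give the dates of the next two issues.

The gap pattern 1, 1, 5, 1, 1, 5 repeats every 3 events.
These are the Wednesdays, Thursdays and Fridays of each week.
The following Thursday is October 26, 2006.
Next Friday: October 27, 2006.

October 26, 2006; October 27, 2006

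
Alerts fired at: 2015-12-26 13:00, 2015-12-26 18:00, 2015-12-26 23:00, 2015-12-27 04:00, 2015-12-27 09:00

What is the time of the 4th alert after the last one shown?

The interval is a steady 5 hours (5, 5, 5, 5).
2015-12-27 09:00 + 5 h = 2015-12-27 14:00.
2015-12-27 14:00 + 5 h = 2015-12-27 19:00.
2015-12-27 19:00 + 5 h = 2015-12-28 00:00.
2015-12-28 00:00 + 5 h = 2015-12-28 05:00.

2015-12-28 05:00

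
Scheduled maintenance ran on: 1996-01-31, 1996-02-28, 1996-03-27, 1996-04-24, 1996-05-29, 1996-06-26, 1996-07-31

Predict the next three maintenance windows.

These are Wednesdays with 28, 28, 28, 35, 28, 35-day gaps.
Each is the final Wednesday of its month — 1996-01-31 is past the 28th, so '4th Wednesday' doesn't fit.
Last Wednesday of August 1996: 1996-08-28.
Last Wednesday of September 1996: 1996-09-25.
October 1996 ends with Wednesday 1996-10-30.

1996-08-28, 1996-09-25, 1996-10-30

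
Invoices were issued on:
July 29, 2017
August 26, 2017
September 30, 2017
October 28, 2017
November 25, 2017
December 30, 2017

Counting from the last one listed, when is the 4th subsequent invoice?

April 28, 2018

These are Saturdays with 28, 35, 28, 28, 35-day gaps.
Each is the final Saturday of its month — July 29, 2017 is past the 28th, so '4th Saturday' doesn't fit.
January 2018 ends with Saturday January 27, 2018.
Last Saturday of February 2018: February 24, 2018.
Last Saturday of March 2018: March 31, 2018.
Last Saturday of April 2018: April 28, 2018.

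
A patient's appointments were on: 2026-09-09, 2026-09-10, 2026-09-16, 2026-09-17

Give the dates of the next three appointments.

2026-09-23, 2026-09-24, 2026-09-30

Gaps: 1, 6, 1 days — not constant, but cyclic with period 2.
The events fall on every Wednesday and Thursday.
The following Wednesday is 2026-09-23.
Next Thursday: 2026-09-24.
The following Wednesday is 2026-09-30.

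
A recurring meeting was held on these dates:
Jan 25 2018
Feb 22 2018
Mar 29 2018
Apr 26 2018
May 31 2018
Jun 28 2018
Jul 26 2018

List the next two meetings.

All Thursdays; the gaps (28, 35, 28, 35, 28, 28) vary with month length.
This is the last Thursday of each month.
Last Thursday of August 2018: Aug 30 2018.
September 2018 ends with Thursday Sep 27 2018.

Aug 30 2018, Sep 27 2018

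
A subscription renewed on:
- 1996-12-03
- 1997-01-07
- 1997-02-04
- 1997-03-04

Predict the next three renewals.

Gaps: 35, 28, 28 days — a mix of 28 and 35. Every date is a Tuesday.
Each is the 1st Tuesday of its month.
April 1997 — 1st Tuesday is 1997-04-01.
1st Tuesday of May 1997: 1997-05-06.
June 1997 — 1st Tuesday is 1997-06-03.

1997-04-01, 1997-05-06, 1997-06-03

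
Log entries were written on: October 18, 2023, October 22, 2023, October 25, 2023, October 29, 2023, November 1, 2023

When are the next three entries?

November 5, 2023; November 8, 2023; November 12, 2023

Every event lands on a Wednesday or Sunday (gaps cycle 4, 3, 4, 3).
So the schedule is: every Wednesday and Sunday.
The following Sunday is November 5, 2023.
The following Wednesday is November 8, 2023.
Next Sunday: November 12, 2023.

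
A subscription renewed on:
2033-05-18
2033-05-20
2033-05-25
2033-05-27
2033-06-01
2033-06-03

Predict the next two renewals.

Gaps: 2, 5, 2, 5, 2 days — not constant, but cyclic with period 2.
The events fall on every Wednesday and Friday.
The following Wednesday is 2033-06-08.
Next Friday: 2033-06-10.

2033-06-08, 2033-06-10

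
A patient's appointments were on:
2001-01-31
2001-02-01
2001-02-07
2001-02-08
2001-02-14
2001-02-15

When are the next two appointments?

The gap pattern 1, 6, 1, 6, 1 repeats every 2 events.
These are the Wednesdays and Thursdays of each week.
Next Wednesday: 2001-02-21.
The following Thursday is 2001-02-22.

2001-02-21, 2001-02-22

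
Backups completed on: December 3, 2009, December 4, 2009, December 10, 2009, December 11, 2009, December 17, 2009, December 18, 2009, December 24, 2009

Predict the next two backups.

December 25, 2009; December 31, 2009

The gap pattern 1, 6, 1, 6, 1, 6 repeats every 2 events.
These are the Thursdays and Fridays of each week.
The following Friday is December 25, 2009.
Next Thursday: December 31, 2009.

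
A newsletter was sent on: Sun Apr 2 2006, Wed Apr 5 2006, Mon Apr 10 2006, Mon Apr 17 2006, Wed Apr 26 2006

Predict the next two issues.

Sun May 7 2006, Sat May 20 2006

Gaps: 3, 5, 7, 9 days — each gap is 2 larger than the previous one.
Next gap: 11 days. Wed Apr 26 2006 + 11 days = Sun May 7 2006.
Next gap: 13 days. Sun May 7 2006 + 13 days = Sat May 20 2006.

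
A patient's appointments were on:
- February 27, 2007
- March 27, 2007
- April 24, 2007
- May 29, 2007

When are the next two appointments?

All Tuesdays; the gaps (28, 28, 35) vary with month length.
This is the last Tuesday of each month.
Last Tuesday of June 2007: June 26, 2007.
July 2007 ends with Tuesday July 31, 2007.

June 26, 2007; July 31, 2007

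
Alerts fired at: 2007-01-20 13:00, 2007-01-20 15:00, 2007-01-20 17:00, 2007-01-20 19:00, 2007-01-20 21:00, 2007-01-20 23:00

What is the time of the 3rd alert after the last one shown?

The interval is a steady 2 hours (2, 2, 2, 2, 2).
2007-01-20 23:00 + 2 h = 2007-01-21 01:00.
2007-01-21 01:00 + 2 h = 2007-01-21 03:00.
2007-01-21 03:00 + 2 h = 2007-01-21 05:00.

2007-01-21 05:00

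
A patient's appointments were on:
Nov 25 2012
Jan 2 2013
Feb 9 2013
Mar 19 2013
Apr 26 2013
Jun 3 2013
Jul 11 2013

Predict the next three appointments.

The spacing is 38, 38, 38, 38, 38, 38 days — always 38 days.
Jul 11 2013 + 38 days = Aug 18 2013.
Aug 18 2013 + 38 days = Sep 25 2013.
Sep 25 2013 + 38 days = Nov 2 2013.

Aug 18 2013, Sep 25 2013, Nov 2 2013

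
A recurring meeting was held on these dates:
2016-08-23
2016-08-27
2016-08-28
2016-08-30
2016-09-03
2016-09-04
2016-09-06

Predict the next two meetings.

Gaps: 4, 1, 2, 4, 1, 2 days — not constant, but cyclic with period 3.
The events fall on every Tuesday, Saturday and Sunday.
Next Saturday: 2016-09-10.
Next Sunday: 2016-09-11.

2016-09-10, 2016-09-11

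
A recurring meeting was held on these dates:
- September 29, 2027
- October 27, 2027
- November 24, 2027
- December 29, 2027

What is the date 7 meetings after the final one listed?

All Wednesdays; the gaps (28, 28, 35) vary with month length.
This is the last Wednesday of each month.
Last Wednesday of January 2028: January 26, 2028.
February 2028 ends with Wednesday February 23, 2028.
March 2028 ends with Wednesday March 29, 2028.
Last Wednesday of April 2028: April 26, 2028.
Last Wednesday of May 2028: May 31, 2028.
Last Wednesday of June 2028: June 28, 2028.
July 2028 ends with Wednesday July 26, 2028.

July 26, 2028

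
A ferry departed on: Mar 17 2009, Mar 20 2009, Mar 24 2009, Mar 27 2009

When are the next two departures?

Mar 31 2009, Apr 3 2009

Every event lands on a Tuesday or Friday (gaps cycle 3, 4, 3).
So the schedule is: every Tuesday and Friday.
The following Tuesday is Mar 31 2009.
Next Friday: Apr 3 2009.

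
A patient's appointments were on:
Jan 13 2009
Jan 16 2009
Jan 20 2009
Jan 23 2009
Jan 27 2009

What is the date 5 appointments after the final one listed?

Every event lands on a Tuesday or Friday (gaps cycle 3, 4, 3, 4).
So the schedule is: every Tuesday and Friday.
Next Friday: Jan 30 2009.
Next Tuesday: Feb 3 2009.
Next Friday: Feb 6 2009.
The following Tuesday is Feb 10 2009.
The following Friday is Feb 13 2009.

Feb 13 2009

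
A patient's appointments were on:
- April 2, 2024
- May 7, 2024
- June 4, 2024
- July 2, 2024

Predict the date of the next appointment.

August 6, 2024

All dates are Tuesdays, 35, 28, 28 days apart.
Specifically, the 1st Tuesday of each month.
1st Tuesday of August 2024: August 6, 2024.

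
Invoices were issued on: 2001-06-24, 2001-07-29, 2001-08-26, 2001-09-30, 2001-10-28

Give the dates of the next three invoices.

2001-11-25, 2001-12-30, 2002-01-27

These are Sundays with 35, 28, 35, 28-day gaps.
Each is the final Sunday of its month — 2001-07-29 is past the 28th, so '4th Sunday' doesn't fit.
Last Sunday of November 2001: 2001-11-25.
December 2001 ends with Sunday 2001-12-30.
Last Sunday of January 2002: 2002-01-27.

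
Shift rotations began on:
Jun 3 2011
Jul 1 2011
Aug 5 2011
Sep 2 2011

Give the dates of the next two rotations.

Oct 7 2011, Nov 4 2011

All dates are Fridays, 28, 35, 28 days apart.
Specifically, the 1st Friday of each month.
October 2011 — 1st Friday is Oct 7 2011.
1st Friday of November 2011: Nov 4 2011.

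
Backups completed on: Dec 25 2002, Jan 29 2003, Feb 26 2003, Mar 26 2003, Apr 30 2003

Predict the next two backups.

These are Wednesdays with 35, 28, 28, 35-day gaps.
Each is the final Wednesday of its month — Jan 29 2003 is past the 28th, so '4th Wednesday' doesn't fit.
Last Wednesday of May 2003: May 28 2003.
June 2003 ends with Wednesday Jun 25 2003.

May 28 2003, Jun 25 2003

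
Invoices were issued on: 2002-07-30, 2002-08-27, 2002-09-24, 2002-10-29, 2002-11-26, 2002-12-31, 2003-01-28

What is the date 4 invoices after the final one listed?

These are Tuesdays with 28, 28, 35, 28, 35, 28-day gaps.
Each is the final Tuesday of its month — 2002-07-30 is past the 28th, so '4th Tuesday' doesn't fit.
Last Tuesday of February 2003: 2003-02-25.
March 2003 ends with Tuesday 2003-03-25.
April 2003 ends with Tuesday 2003-04-29.
Last Tuesday of May 2003: 2003-05-27.

2003-05-27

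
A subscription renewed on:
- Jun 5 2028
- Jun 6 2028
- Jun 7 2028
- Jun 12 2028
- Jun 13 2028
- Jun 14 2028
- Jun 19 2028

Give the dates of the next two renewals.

Gaps: 1, 1, 5, 1, 1, 5 days — not constant, but cyclic with period 3.
The events fall on every Monday, Tuesday and Wednesday.
Next Tuesday: Jun 20 2028.
The following Wednesday is Jun 21 2028.

Jun 20 2028, Jun 21 2028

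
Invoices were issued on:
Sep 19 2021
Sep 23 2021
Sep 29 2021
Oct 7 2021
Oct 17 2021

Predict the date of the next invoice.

Intervals are 4, 6, 8, 10 days — an arithmetic progression with common difference 2.
Next gap: 12 days. Oct 17 2021 + 12 days = Oct 29 2021.

Oct 29 2021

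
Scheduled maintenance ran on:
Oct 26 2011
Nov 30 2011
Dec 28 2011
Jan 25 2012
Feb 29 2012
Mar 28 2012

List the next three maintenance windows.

All Wednesdays; the gaps (35, 28, 28, 35, 28) vary with month length.
This is the last Wednesday of each month.
Last Wednesday of April 2012: Apr 25 2012.
Last Wednesday of May 2012: May 30 2012.
Last Wednesday of June 2012: Jun 27 2012.

Apr 25 2012, May 30 2012, Jun 27 2012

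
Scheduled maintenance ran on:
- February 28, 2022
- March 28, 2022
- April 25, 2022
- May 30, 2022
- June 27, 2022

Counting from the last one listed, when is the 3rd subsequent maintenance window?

September 26, 2022

These are Mondays with 28, 28, 35, 28-day gaps.
Each is the final Monday of its month — May 30, 2022 is past the 28th, so '4th Monday' doesn't fit.
Last Monday of July 2022: July 25, 2022.
August 2022 ends with Monday August 29, 2022.
September 2022 ends with Monday September 26, 2022.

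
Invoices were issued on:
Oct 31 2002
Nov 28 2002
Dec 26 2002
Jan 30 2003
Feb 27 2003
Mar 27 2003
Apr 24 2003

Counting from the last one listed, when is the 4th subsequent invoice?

All Thursdays; the gaps (28, 28, 35, 28, 28, 28) vary with month length.
This is the last Thursday of each month.
May 2003 ends with Thursday May 29 2003.
Last Thursday of June 2003: Jun 26 2003.
July 2003 ends with Thursday Jul 31 2003.
Last Thursday of August 2003: Aug 28 2003.

Aug 28 2003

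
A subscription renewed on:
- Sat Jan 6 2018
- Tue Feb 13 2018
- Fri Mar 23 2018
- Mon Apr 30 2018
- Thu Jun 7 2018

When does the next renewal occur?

Sun Jul 15 2018

Every event comes 38 days after the last (38, 38, 38, 38).
Thu Jun 7 2018 + 38 days = Sun Jul 15 2018.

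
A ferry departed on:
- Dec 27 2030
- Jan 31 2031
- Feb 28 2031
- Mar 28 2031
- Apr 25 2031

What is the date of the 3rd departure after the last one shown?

These are Fridays with 35, 28, 28, 28-day gaps.
Each is the final Friday of its month — Jan 31 2031 is past the 28th, so '4th Friday' doesn't fit.
May 2031 ends with Friday May 30 2031.
June 2031 ends with Friday Jun 27 2031.
Last Friday of July 2031: Jul 25 2031.

Jul 25 2031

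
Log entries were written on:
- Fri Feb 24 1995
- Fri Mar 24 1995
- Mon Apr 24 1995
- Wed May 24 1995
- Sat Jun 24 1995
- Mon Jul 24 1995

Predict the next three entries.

Thu Aug 24 1995, Sun Sep 24 1995, Tue Oct 24 1995

The day-of-month is always 24 (28, 31, 30, 31, 30 days between events).
So this recurs on the 24th of each month.
Next: August 1995 → Thu Aug 24 1995.
September 1995: Sun Sep 24 1995.
Next: October 1995 → Tue Oct 24 1995.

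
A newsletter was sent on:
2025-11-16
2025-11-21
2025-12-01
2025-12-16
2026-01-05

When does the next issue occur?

2026-01-30

The spacing grows by 5 each time: 5, 10, 15, 20 days.
Next gap: 25 days. 2026-01-05 + 25 days = 2026-01-30.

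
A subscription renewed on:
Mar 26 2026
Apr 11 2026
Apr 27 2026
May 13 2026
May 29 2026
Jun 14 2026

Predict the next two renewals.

The spacing is 16, 16, 16, 16, 16 days — always 16 days.
Jun 14 2026 + 16 days = Jun 30 2026.
Jun 30 2026 + 16 days = Jul 16 2026.

Jun 30 2026, Jul 16 2026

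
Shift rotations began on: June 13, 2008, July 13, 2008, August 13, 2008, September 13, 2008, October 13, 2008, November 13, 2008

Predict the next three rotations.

December 13, 2008; January 13, 2009; February 13, 2009

Gaps: 30, 31, 31, 30, 31 days — not constant. Every event is on the 13th of the month.
Pattern: the 13th of each month.
Next: December 2008 → December 13, 2008.
Next: January 2009 → January 13, 2009.
February 2009: February 13, 2009.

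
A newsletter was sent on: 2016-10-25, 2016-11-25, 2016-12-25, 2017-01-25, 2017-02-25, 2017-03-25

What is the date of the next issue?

The day-of-month is always 25 (31, 30, 31, 31, 28 days between events).
So this recurs on the 25th of each month.
April 2017: 2017-04-25.

2017-04-25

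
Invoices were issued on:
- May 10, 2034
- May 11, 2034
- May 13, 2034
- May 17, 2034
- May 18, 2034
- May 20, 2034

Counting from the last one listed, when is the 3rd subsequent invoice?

May 27, 2034

Every event lands on a Wednesday or Thursday or Saturday (gaps cycle 1, 2, 4, 1, 2).
So the schedule is: every Wednesday, Thursday and Saturday.
Next Wednesday: May 24, 2034.
The following Thursday is May 25, 2034.
The following Saturday is May 27, 2034.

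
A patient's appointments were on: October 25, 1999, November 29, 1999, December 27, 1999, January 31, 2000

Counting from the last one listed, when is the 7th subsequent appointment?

August 28, 2000

These are Mondays with 35, 28, 35-day gaps.
Each is the final Monday of its month — November 29, 1999 is past the 28th, so '4th Monday' doesn't fit.
February 2000 ends with Monday February 28, 2000.
Last Monday of March 2000: March 27, 2000.
April 2000 ends with Monday April 24, 2000.
Last Monday of May 2000: May 29, 2000.
June 2000 ends with Monday June 26, 2000.
July 2000 ends with Monday July 31, 2000.
Last Monday of August 2000: August 28, 2000.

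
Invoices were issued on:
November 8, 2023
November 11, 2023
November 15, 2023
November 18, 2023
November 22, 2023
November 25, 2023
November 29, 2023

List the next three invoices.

Every event lands on a Wednesday or Saturday (gaps cycle 3, 4, 3, 4, 3, 4).
So the schedule is: every Wednesday and Saturday.
Next Saturday: December 2, 2023.
The following Wednesday is December 6, 2023.
The following Saturday is December 9, 2023.

December 2, 2023; December 6, 2023; December 9, 2023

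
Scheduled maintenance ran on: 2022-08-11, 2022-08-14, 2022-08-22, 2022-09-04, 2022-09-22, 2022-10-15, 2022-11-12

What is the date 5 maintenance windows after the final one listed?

2023-06-15

Gaps: 3, 8, 13, 18, 23, 28 days — each gap is 5 larger than the previous one.
Next gap: 33 days. 2022-11-12 + 33 days = 2022-12-15.
Next gap: 38 days. 2022-12-15 + 38 days = 2023-01-22.
Next gap: 43 days. 2023-01-22 + 43 days = 2023-03-06.
Next gap: 48 days. 2023-03-06 + 48 days = 2023-04-23.
Next gap: 53 days. 2023-04-23 + 53 days = 2023-06-15.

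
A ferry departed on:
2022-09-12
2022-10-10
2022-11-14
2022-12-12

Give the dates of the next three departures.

2023-01-09, 2023-02-13, 2023-03-13

All dates are Mondays, 28, 35, 28 days apart.
Specifically, the 2nd Monday of each month.
January 2023 — 2nd Monday is 2023-01-09.
February 2023 — 2nd Monday is 2023-02-13.
March 2023 — 2nd Monday is 2023-03-13.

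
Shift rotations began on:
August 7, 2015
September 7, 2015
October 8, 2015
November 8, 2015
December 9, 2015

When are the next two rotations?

January 9, 2016; February 9, 2016

The spacing is 31, 31, 31, 31 days — always 31 days.
December 9, 2015 + 31 days = January 9, 2016.
January 9, 2016 + 31 days = February 9, 2016.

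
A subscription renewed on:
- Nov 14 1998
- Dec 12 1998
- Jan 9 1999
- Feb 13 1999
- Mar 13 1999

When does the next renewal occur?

Gaps: 28, 28, 35, 28 days — a mix of 28 and 35. Every date is a Saturday.
Each is the 2nd Saturday of its month.
April 1999 — 2nd Saturday is Apr 10 1999.

Apr 10 1999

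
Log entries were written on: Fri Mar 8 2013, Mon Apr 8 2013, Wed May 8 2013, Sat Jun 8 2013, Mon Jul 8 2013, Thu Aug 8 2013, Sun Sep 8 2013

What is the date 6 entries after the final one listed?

Sat Mar 8 2014

Each date is the 8th; the gaps (31, 30, 31, 30, 31, 31) track the month lengths.
The rule is the 8th of each month.
Next: October 2013 → Tue Oct 8 2013.
November 2013: Fri Nov 8 2013.
December 2013: Sun Dec 8 2013.
January 2014: Wed Jan 8 2014.
Next: February 2014 → Sat Feb 8 2014.
March 2014: Sat Mar 8 2014.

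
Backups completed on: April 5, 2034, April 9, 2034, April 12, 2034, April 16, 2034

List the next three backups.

The gap pattern 4, 3, 4 repeats every 2 events.
These are the Wednesdays and Sundays of each week.
Next Wednesday: April 19, 2034.
Next Sunday: April 23, 2034.
The following Wednesday is April 26, 2034.

April 19, 2034; April 23, 2034; April 26, 2034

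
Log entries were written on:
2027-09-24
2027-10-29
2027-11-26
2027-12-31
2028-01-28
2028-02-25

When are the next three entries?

These are Fridays with 35, 28, 35, 28, 28-day gaps.
Each is the final Friday of its month — 2027-10-29 is past the 28th, so '4th Friday' doesn't fit.
Last Friday of March 2028: 2028-03-31.
April 2028 ends with Friday 2028-04-28.
Last Friday of May 2028: 2028-05-26.

2028-03-31, 2028-04-28, 2028-05-26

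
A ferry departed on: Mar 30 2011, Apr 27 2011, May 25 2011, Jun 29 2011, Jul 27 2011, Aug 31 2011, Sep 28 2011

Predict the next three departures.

Oct 26 2011, Nov 30 2011, Dec 28 2011

All Wednesdays; the gaps (28, 28, 35, 28, 35, 28) vary with month length.
This is the last Wednesday of each month.
October 2011 ends with Wednesday Oct 26 2011.
Last Wednesday of November 2011: Nov 30 2011.
December 2011 ends with Wednesday Dec 28 2011.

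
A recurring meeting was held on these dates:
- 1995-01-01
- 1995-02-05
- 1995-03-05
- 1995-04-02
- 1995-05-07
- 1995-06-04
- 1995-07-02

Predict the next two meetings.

Gaps: 35, 28, 28, 35, 28, 28 days — a mix of 28 and 35. Every date is a Sunday.
Each is the 1st Sunday of its month.
1st Sunday of August 1995: 1995-08-06.
1st Sunday of September 1995: 1995-09-03.

1995-08-06, 1995-09-03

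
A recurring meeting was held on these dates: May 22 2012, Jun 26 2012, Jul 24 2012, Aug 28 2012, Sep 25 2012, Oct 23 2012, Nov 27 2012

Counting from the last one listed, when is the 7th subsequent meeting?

Jun 25 2013

Gaps: 35, 28, 35, 28, 28, 35 days — a mix of 28 and 35. Every date is a Tuesday.
Each is the 4th Tuesday of its month.
4th Tuesday of December 2012: Dec 25 2012.
4th Tuesday of January 2013: Jan 22 2013.
February 2013 — 4th Tuesday is Feb 26 2013.
March 2013 — 4th Tuesday is Mar 26 2013.
April 2013 — 4th Tuesday is Apr 23 2013.
4th Tuesday of May 2013: May 28 2013.
4th Tuesday of June 2013: Jun 25 2013.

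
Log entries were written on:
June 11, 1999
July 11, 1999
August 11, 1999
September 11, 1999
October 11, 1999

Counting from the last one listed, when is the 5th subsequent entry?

March 11, 2000

Each date is the 11th; the gaps (30, 31, 31, 30) track the month lengths.
The rule is the 11th of each month.
Next: November 1999 → November 11, 1999.
Next: December 1999 → December 11, 1999.
January 2000: January 11, 2000.
Next: February 2000 → February 11, 2000.
Next: March 2000 → March 11, 2000.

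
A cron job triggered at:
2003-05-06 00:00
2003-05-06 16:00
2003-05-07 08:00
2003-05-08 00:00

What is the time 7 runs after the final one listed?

Spacing: 16, 16, 16 h — constant 16 h.
2003-05-08 00:00 + 16 h = 2003-05-08 16:00.
2003-05-08 16:00 + 16 h = 2003-05-09 08:00.
2003-05-09 08:00 + 16 h = 2003-05-10 00:00.
2003-05-10 00:00 + 16 h = 2003-05-10 16:00.
2003-05-10 16:00 + 16 h = 2003-05-11 08:00.
2003-05-11 08:00 + 16 h = 2003-05-12 00:00.
2003-05-12 00:00 + 16 h = 2003-05-12 16:00.

2003-05-12 16:00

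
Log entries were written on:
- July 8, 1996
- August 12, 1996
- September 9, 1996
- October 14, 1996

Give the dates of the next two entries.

November 11, 1996; December 9, 1996

These are Mondays at 28- or 35-day spacing (35, 28, 35).
The pattern: 2nd Monday of the month.
November 1996 — 2nd Monday is November 11, 1996.
2nd Monday of December 1996: December 9, 1996.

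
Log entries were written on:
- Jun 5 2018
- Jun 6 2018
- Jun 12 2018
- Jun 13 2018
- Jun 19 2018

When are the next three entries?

Jun 20 2018, Jun 26 2018, Jun 27 2018

Every event lands on a Tuesday or Wednesday (gaps cycle 1, 6, 1, 6).
So the schedule is: every Tuesday and Wednesday.
The following Wednesday is Jun 20 2018.
The following Tuesday is Jun 26 2018.
The following Wednesday is Jun 27 2018.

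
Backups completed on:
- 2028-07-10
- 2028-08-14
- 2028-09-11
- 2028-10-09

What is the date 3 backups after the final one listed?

2029-01-08

All dates are Mondays, 35, 28, 28 days apart.
Specifically, the 2nd Monday of each month.
November 2028 — 2nd Monday is 2028-11-13.
December 2028 — 2nd Monday is 2028-12-11.
January 2029 — 2nd Monday is 2029-01-08.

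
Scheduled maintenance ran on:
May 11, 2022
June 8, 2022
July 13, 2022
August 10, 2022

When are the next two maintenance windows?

All dates are Wednesdays, 28, 35, 28 days apart.
Specifically, the 2nd Wednesday of each month.
September 2022 — 2nd Wednesday is September 14, 2022.
2nd Wednesday of October 2022: October 12, 2022.

September 14, 2022; October 12, 2022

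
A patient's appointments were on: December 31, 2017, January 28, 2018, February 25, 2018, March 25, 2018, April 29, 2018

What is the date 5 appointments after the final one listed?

September 30, 2018

All Sundays; the gaps (28, 28, 28, 35) vary with month length.
This is the last Sunday of each month.
May 2018 ends with Sunday May 27, 2018.
June 2018 ends with Sunday June 24, 2018.
July 2018 ends with Sunday July 29, 2018.
Last Sunday of August 2018: August 26, 2018.
September 2018 ends with Sunday September 30, 2018.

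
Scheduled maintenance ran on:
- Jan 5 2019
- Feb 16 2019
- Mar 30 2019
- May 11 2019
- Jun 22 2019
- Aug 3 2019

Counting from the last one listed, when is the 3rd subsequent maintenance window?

Every event comes 42 days after the last (42, 42, 42, 42, 42).
Aug 3 2019 + 42 days = Sep 14 2019.
Sep 14 2019 + 42 days = Oct 26 2019.
Oct 26 2019 + 42 days = Dec 7 2019.

Dec 7 2019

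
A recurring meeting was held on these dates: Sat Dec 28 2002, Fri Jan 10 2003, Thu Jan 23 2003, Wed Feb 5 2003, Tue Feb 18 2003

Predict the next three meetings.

Every event comes 13 days after the last (13, 13, 13, 13).
Tue Feb 18 2003 + 13 days = Mon Mar 3 2003.
Mon Mar 3 2003 + 13 days = Sun Mar 16 2003.
Sun Mar 16 2003 + 13 days = Sat Mar 29 2003.

Mon Mar 3 2003, Sun Mar 16 2003, Sat Mar 29 2003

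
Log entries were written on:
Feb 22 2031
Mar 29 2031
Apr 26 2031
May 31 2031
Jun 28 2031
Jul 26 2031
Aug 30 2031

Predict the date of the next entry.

Sep 27 2031

All Saturdays; the gaps (35, 28, 35, 28, 28, 35) vary with month length.
This is the last Saturday of each month.
September 2031 ends with Saturday Sep 27 2031.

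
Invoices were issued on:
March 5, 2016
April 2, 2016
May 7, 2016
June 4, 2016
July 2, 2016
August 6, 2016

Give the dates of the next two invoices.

Gaps: 28, 35, 28, 28, 35 days — a mix of 28 and 35. Every date is a Saturday.
Each is the 1st Saturday of its month.
September 2016 — 1st Saturday is September 3, 2016.
October 2016 — 1st Saturday is October 1, 2016.

September 3, 2016; October 1, 2016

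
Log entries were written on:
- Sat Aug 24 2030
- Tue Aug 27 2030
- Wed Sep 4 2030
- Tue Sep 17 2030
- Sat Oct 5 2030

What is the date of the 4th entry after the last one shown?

The spacing grows by 5 each time: 3, 8, 13, 18 days.
Next gap: 23 days. Sat Oct 5 2030 + 23 days = Mon Oct 28 2030.
Next gap: 28 days. Mon Oct 28 2030 + 28 days = Mon Nov 25 2030.
Next gap: 33 days. Mon Nov 25 2030 + 33 days = Sat Dec 28 2030.
Next gap: 38 days. Sat Dec 28 2030 + 38 days = Tue Feb 4 2031.

Tue Feb 4 2031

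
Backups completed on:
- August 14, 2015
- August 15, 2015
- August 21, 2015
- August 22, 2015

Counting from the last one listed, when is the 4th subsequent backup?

The gap pattern 1, 6, 1 repeats every 2 events.
These are the Fridays and Saturdays of each week.
Next Friday: August 28, 2015.
The following Saturday is August 29, 2015.
The following Friday is September 4, 2015.
Next Saturday: September 5, 2015.

September 5, 2015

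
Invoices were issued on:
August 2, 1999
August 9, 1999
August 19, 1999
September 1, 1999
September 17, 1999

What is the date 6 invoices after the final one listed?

February 23, 2000

The spacing grows by 3 each time: 7, 10, 13, 16 days.
Next gap: 19 days. September 17, 1999 + 19 days = October 6, 1999.
Next gap: 22 days. October 6, 1999 + 22 days = October 28, 1999.
Next gap: 25 days. October 28, 1999 + 25 days = November 22, 1999.
Next gap: 28 days. November 22, 1999 + 28 days = December 20, 1999.
Next gap: 31 days. December 20, 1999 + 31 days = January 20, 2000.
Next gap: 34 days. January 20, 2000 + 34 days = February 23, 2000.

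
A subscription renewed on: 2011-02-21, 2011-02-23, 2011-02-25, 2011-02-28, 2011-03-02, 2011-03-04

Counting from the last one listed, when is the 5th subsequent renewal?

Every event lands on a Monday or Wednesday or Friday (gaps cycle 2, 2, 3, 2, 2).
So the schedule is: every Monday, Wednesday and Friday.
The following Monday is 2011-03-07.
The following Wednesday is 2011-03-09.
Next Friday: 2011-03-11.
The following Monday is 2011-03-14.
The following Wednesday is 2011-03-16.

2011-03-16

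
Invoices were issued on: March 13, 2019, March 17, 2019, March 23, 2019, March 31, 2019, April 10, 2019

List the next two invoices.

Intervals are 4, 6, 8, 10 days — an arithmetic progression with common difference 2.
Next gap: 12 days. April 10, 2019 + 12 days = April 22, 2019.
Next gap: 14 days. April 22, 2019 + 14 days = May 6, 2019.

April 22, 2019; May 6, 2019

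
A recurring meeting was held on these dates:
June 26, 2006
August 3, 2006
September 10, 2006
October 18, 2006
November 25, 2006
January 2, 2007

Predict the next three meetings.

February 9, 2007; March 19, 2007; April 26, 2007

Gaps between consecutive events: 38, 38, 38, 38, 38 days — a constant 38-day interval.
January 2, 2007 + 38 days = February 9, 2007.
February 9, 2007 + 38 days = March 19, 2007.
March 19, 2007 + 38 days = April 26, 2007.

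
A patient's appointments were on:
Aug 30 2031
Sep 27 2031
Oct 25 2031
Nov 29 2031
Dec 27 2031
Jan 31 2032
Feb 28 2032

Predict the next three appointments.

These are Saturdays with 28, 28, 35, 28, 35, 28-day gaps.
Each is the final Saturday of its month — Aug 30 2031 is past the 28th, so '4th Saturday' doesn't fit.
March 2032 ends with Saturday Mar 27 2032.
Last Saturday of April 2032: Apr 24 2032.
May 2032 ends with Saturday May 29 2032.

Mar 27 2032, Apr 24 2032, May 29 2032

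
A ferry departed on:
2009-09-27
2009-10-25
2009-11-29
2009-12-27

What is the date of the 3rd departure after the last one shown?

These are Sundays with 28, 35, 28-day gaps.
Each is the final Sunday of its month — 2009-11-29 is past the 28th, so '4th Sunday' doesn't fit.
January 2010 ends with Sunday 2010-01-31.
February 2010 ends with Sunday 2010-02-28.
March 2010 ends with Sunday 2010-03-28.

2010-03-28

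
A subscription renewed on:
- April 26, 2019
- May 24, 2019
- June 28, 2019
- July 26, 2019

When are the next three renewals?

Gaps: 28, 35, 28 days — a mix of 28 and 35. Every date is a Friday.
Each is the 4th Friday of its month.
4th Friday of August 2019: August 23, 2019.
4th Friday of September 2019: September 27, 2019.
4th Friday of October 2019: October 25, 2019.

August 23, 2019; September 27, 2019; October 25, 2019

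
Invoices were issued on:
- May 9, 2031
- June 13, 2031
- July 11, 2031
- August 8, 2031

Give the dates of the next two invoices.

September 12, 2031; October 10, 2031

These are Fridays at 28- or 35-day spacing (35, 28, 28).
The pattern: 2nd Friday of the month.
September 2031 — 2nd Friday is September 12, 2031.
October 2031 — 2nd Friday is October 10, 2031.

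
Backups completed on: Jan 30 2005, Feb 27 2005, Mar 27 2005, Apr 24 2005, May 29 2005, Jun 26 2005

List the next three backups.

These are Sundays with 28, 28, 28, 35, 28-day gaps.
Each is the final Sunday of its month — Jan 30 2005 is past the 28th, so '4th Sunday' doesn't fit.
July 2005 ends with Sunday Jul 31 2005.
August 2005 ends with Sunday Aug 28 2005.
September 2005 ends with Sunday Sep 25 2005.

Jul 31 2005, Aug 28 2005, Sep 25 2005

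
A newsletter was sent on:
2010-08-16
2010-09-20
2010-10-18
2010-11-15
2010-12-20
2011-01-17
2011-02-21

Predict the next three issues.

Gaps: 35, 28, 28, 35, 28, 35 days — a mix of 28 and 35. Every date is a Monday.
Each is the 3rd Monday of its month.
3rd Monday of March 2011: 2011-03-21.
April 2011 — 3rd Monday is 2011-04-18.
3rd Monday of May 2011: 2011-05-16.

2011-03-21, 2011-04-18, 2011-05-16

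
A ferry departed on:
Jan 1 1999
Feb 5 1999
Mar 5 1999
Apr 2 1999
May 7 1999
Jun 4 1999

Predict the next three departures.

Jul 2 1999, Aug 6 1999, Sep 3 1999

Gaps: 35, 28, 28, 35, 28 days — a mix of 28 and 35. Every date is a Friday.
Each is the 1st Friday of its month.
1st Friday of July 1999: Jul 2 1999.
1st Friday of August 1999: Aug 6 1999.
1st Friday of September 1999: Sep 3 1999.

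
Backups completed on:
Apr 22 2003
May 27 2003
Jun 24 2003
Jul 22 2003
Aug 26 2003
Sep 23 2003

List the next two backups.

Oct 28 2003, Nov 25 2003

Gaps: 35, 28, 28, 35, 28 days — a mix of 28 and 35. Every date is a Tuesday.
Each is the 4th Tuesday of its month.
October 2003 — 4th Tuesday is Oct 28 2003.
November 2003 — 4th Tuesday is Nov 25 2003.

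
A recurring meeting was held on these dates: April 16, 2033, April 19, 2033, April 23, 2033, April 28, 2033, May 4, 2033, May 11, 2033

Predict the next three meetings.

May 19, 2033; May 28, 2033; June 7, 2033

Intervals are 3, 4, 5, 6, 7 days — an arithmetic progression with common difference 1.
Next gap: 8 days. May 11, 2033 + 8 days = May 19, 2033.
Next gap: 9 days. May 19, 2033 + 9 days = May 28, 2033.
Next gap: 10 days. May 28, 2033 + 10 days = June 7, 2033.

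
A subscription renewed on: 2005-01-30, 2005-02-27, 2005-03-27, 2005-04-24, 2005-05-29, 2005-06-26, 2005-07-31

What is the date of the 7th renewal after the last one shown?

2006-02-26

These are Sundays with 28, 28, 28, 35, 28, 35-day gaps.
Each is the final Sunday of its month — 2005-01-30 is past the 28th, so '4th Sunday' doesn't fit.
Last Sunday of August 2005: 2005-08-28.
Last Sunday of September 2005: 2005-09-25.
October 2005 ends with Sunday 2005-10-30.
Last Sunday of November 2005: 2005-11-27.
December 2005 ends with Sunday 2005-12-25.
Last Sunday of January 2006: 2006-01-29.
Last Sunday of February 2006: 2006-02-26.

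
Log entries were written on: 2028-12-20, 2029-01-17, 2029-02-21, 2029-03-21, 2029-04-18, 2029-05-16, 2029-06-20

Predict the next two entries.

These are Wednesdays at 28- or 35-day spacing (28, 35, 28, 28, 28, 35).
The pattern: 3rd Wednesday of the month.
July 2029 — 3rd Wednesday is 2029-07-18.
3rd Wednesday of August 2029: 2029-08-15.

2029-07-18, 2029-08-15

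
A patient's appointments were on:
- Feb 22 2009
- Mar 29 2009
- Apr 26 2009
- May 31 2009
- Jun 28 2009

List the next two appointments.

Jul 26 2009, Aug 30 2009

These are Sundays with 35, 28, 35, 28-day gaps.
Each is the final Sunday of its month — Mar 29 2009 is past the 28th, so '4th Sunday' doesn't fit.
Last Sunday of July 2009: Jul 26 2009.
Last Sunday of August 2009: Aug 30 2009.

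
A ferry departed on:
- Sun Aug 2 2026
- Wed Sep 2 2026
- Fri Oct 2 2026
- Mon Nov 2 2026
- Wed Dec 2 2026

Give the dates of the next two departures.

Sat Jan 2 2027, Tue Feb 2 2027

Gaps: 31, 30, 31, 30 days — not constant. Every event is on the 2nd of the month.
Pattern: the 2nd of each month.
January 2027: Sat Jan 2 2027.
Next: February 2027 → Tue Feb 2 2027.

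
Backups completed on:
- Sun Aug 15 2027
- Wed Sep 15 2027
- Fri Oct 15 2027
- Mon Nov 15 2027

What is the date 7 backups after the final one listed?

Thu Jun 15 2028

Each date is the 15th; the gaps (31, 30, 31) track the month lengths.
The rule is the 15th of each month.
Next: December 2027 → Wed Dec 15 2027.
Next: January 2028 → Sat Jan 15 2028.
February 2028: Tue Feb 15 2028.
Next: March 2028 → Wed Mar 15 2028.
April 2028: Sat Apr 15 2028.
Next: May 2028 → Mon May 15 2028.
June 2028: Thu Jun 15 2028.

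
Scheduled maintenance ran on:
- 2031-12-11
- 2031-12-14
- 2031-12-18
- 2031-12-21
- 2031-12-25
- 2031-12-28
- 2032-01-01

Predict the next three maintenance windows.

2032-01-04, 2032-01-08, 2032-01-11

The gap pattern 3, 4, 3, 4, 3, 4 repeats every 2 events.
These are the Thursdays and Sundays of each week.
Next Sunday: 2032-01-04.
Next Thursday: 2032-01-08.
Next Sunday: 2032-01-11.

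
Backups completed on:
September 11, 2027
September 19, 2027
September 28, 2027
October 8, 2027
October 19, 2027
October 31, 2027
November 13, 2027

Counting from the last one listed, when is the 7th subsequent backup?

Gaps: 8, 9, 10, 11, 12, 13 days — each gap is 1 larger than the previous one.
Next gap: 14 days. November 13, 2027 + 14 days = November 27, 2027.
Next gap: 15 days. November 27, 2027 + 15 days = December 12, 2027.
Next gap: 16 days. December 12, 2027 + 16 days = December 28, 2027.
Next gap: 17 days. December 28, 2027 + 17 days = January 14, 2028.
Next gap: 18 days. January 14, 2028 + 18 days = February 1, 2028.
Next gap: 19 days. February 1, 2028 + 19 days = February 20, 2028.
Next gap: 20 days. February 20, 2028 + 20 days = March 11, 2028.

March 11, 2028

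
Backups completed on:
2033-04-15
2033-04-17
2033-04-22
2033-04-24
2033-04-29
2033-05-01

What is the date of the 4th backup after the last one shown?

The gap pattern 2, 5, 2, 5, 2 repeats every 2 events.
These are the Fridays and Sundays of each week.
The following Friday is 2033-05-06.
The following Sunday is 2033-05-08.
Next Friday: 2033-05-13.
The following Sunday is 2033-05-15.

2033-05-15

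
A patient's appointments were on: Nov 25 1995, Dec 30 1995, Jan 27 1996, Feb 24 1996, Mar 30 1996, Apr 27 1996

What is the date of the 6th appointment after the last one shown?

Oct 26 1996

All Saturdays; the gaps (35, 28, 28, 35, 28) vary with month length.
This is the last Saturday of each month.
Last Saturday of May 1996: May 25 1996.
June 1996 ends with Saturday Jun 29 1996.
July 1996 ends with Saturday Jul 27 1996.
August 1996 ends with Saturday Aug 31 1996.
Last Saturday of September 1996: Sep 28 1996.
October 1996 ends with Saturday Oct 26 1996.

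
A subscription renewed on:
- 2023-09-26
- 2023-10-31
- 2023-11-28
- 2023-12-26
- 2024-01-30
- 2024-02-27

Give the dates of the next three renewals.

All Tuesdays; the gaps (35, 28, 28, 35, 28) vary with month length.
This is the last Tuesday of each month.
Last Tuesday of March 2024: 2024-03-26.
Last Tuesday of April 2024: 2024-04-30.
Last Tuesday of May 2024: 2024-05-28.

2024-03-26, 2024-04-30, 2024-05-28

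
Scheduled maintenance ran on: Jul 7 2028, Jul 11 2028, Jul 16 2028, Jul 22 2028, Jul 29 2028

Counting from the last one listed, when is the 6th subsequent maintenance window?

The spacing grows by 1 each time: 4, 5, 6, 7 days.
Next gap: 8 days. Jul 29 2028 + 8 days = Aug 6 2028.
Next gap: 9 days. Aug 6 2028 + 9 days = Aug 15 2028.
Next gap: 10 days. Aug 15 2028 + 10 days = Aug 25 2028.
Next gap: 11 days. Aug 25 2028 + 11 days = Sep 5 2028.
Next gap: 12 days. Sep 5 2028 + 12 days = Sep 17 2028.
Next gap: 13 days. Sep 17 2028 + 13 days = Sep 30 2028.

Sep 30 2028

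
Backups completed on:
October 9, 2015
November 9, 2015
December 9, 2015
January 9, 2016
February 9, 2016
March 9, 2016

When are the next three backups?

The day-of-month is always 9 (31, 30, 31, 31, 29 days between events).
So this recurs on the 9th of each month.
April 2016: April 9, 2016.
May 2016: May 9, 2016.
Next: June 2016 → June 9, 2016.

April 9, 2016; May 9, 2016; June 9, 2016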